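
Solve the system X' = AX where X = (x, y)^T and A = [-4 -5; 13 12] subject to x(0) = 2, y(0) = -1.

Coefficient matrix A = [[-4, -5], [13, 12]].
Characteristic polynomial det(A - λI) = λ^2 - 8λ + 17 = 0.
Eigenvalues λ = 4 ± i (complex conjugate pair).
For λ=4+i: an eigenvector is (1,-2) - i(2,-3) = (1 - 2i, -2 + 3i).
A real fundamental pair from Re and Im of e^((4+i)t)v: X_1 = e^(4t)(cos(t)·(1,-2) + sin(t)·(2,-3)), X_2 = e^(4t)(sin(t)·(1,-2) - cos(t)·(2,-3)).
General solution: c_1X_1 + c_2X_2.
Applying x(0)=2, y(0)=-1 gives c_1=-4, c_2=-3.

x(t) = -11e^(4t)sin(t) + 2e^(4t)cos(t), y(t) = 18e^(4t)sin(t) - e^(4t)cos(t)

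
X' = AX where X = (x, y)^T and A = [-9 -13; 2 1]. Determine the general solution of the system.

x(t) = 2K_1e^(-4t)sin(t) - 3K_1e^(-4t)cos(t) - 3K_2e^(-4t)sin(t) - 2K_2e^(-4t)cos(t), y(t) = -K_1e^(-4t)sin(t) + K_1e^(-4t)cos(t) + K_2e^(-4t)sin(t) + K_2e^(-4t)cos(t)

Coefficient matrix A = [[-9, -13], [2, 1]].
Characteristic polynomial det(A - λI) = λ^2 + 8λ + 17 = 0.
Eigenvalues λ = -4 ± i (complex conjugate pair).
For λ=-4+i: an eigenvector is (-3,1) - i(2,-1) = (-3 - 2i, 1 + i).
A real fundamental pair from Re and Im of e^((-4+i)t)v: X_1 = e^(-4t)(cos(t)·(-3,1) + sin(t)·(2,-1)), X_2 = e^(-4t)(sin(t)·(-3,1) - cos(t)·(2,-1)).
General solution: K_1X_1 + K_2X_2.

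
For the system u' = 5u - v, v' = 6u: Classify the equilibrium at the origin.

unstable node

A = [[5,-1],[6,0]]; det(A-λI) = λ^2 - 5λ + 6.
λ = 3, 2: both positive.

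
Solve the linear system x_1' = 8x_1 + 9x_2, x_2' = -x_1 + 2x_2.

Coefficient matrix A = [[8, 9], [-1, 2]].
Characteristic polynomial det(A - λI) = λ^2 - 10λ + 25 = 0.
Single eigenvalue λ = 5 with algebraic multiplicity 2.
Eigenvector v = (-3,1); generalized eigenvector w with (A-λI)w=v is (2,-1).
General solution: e^(5t)[C_1·v + C_2·(t·v + w)].

x_1(t) = -3C_1e^(5t) - 3C_2te^(5t) + 2C_2e^(5t), x_2(t) = C_1e^(5t) + C_2te^(5t) - C_2e^(5t)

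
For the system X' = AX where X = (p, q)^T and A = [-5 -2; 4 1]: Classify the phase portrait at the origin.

stable node

A = [[-5,-2],[4,1]]; det(A-λI) = λ^2 + 4λ + 3.
λ = -3, -1: both negative.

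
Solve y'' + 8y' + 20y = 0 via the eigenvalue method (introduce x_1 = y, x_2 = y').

Let x_1 = y, x_2 = y'. Then x_1' = x_2 and x_2' = -20x_1 - 8x_2.
A = [[0,1],[-20,-8]]; det(A-λI) = λ^2 + 8λ + 20.
Eigenvalues λ = -4 ± 2i.

y(t) = c_1e^(-4t)cos(2t) + c_2e^(-4t)sin(2t)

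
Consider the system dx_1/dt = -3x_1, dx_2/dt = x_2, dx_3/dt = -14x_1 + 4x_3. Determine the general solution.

Coefficient matrix A = [[-3, 0, 0], [0, 1, 0], [-14, 0, 4]].
det(A - λI) = 0 gives eigenvalues λ = -3, 4, 1.
For λ=-3: eigenvector (1,0,2).
For λ=4: eigenvector (0,0,1).
For λ=1: eigenvector (0,1,0).
General solution: C_1e^(-3t)(1,0,2) + C_2e^(4t)(0,0,1) + C_3e^(t)(0,1,0).

x_1(t) = C_1e^(-3t), x_2(t) = C_3e^(t), x_3(t) = 2C_1e^(-3t) + C_2e^(4t)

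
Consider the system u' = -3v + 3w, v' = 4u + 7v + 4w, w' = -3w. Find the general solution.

u(t) = -c_1e^(-3t) - 3c_2e^(4t) + c_3e^(3t), v(t) = 4c_2e^(4t) - c_3e^(3t), w(t) = c_1e^(-3t)

Coefficient matrix A = [[0, -3, 3], [4, 7, 4], [0, 0, -3]].
det(A - λI) = 0 gives eigenvalues λ = -3, 4, 3.
For λ=-3: eigenvector (-1,0,1).
For λ=4: eigenvector (-3,4,0).
For λ=3: eigenvector (1,-1,0).
General solution: c_1e^(-3t)(-1,0,1) + c_2e^(4t)(-3,4,0) + c_3e^(3t)(1,-1,0).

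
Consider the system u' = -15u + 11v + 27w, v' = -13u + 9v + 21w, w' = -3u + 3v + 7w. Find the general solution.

u(t) = c_1e^(t) + c_2e^(-4t) + 2c_3e^(4t), v(t) = -c_1e^(t) + c_2e^(-4t) + c_3e^(4t), w(t) = c_1e^(t) + c_3e^(4t)

Coefficient matrix A = [[-15, 11, 27], [-13, 9, 21], [-3, 3, 7]].
det(A - λI) = 0 gives eigenvalues λ = 1, -4, 4.
For λ=1: eigenvector (1,-1,1).
For λ=-4: eigenvector (1,1,0).
For λ=4: eigenvector (2,1,1).
General solution: c_1e^(t)(1,-1,1) + c_2e^(-4t)(1,1,0) + c_3e^(4t)(2,1,1).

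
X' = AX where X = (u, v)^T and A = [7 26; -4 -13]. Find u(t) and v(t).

u(t) = -3c_1e^(-3t)sin(2t) + 2c_1e^(-3t)cos(2t) + 2c_2e^(-3t)sin(2t) + 3c_2e^(-3t)cos(2t), v(t) = c_1e^(-3t)sin(2t) - c_1e^(-3t)cos(2t) - c_2e^(-3t)sin(2t) - c_2e^(-3t)cos(2t)

Coefficient matrix A = [[7, 26], [-4, -13]].
Characteristic polynomial det(A - λI) = λ^2 + 6λ + 13 = 0.
Eigenvalues λ = -3 ± 2i (complex conjugate pair).
For λ=-3+2i: an eigenvector is (2,-1) - i(-3,1) = (2 + 3i, -1 - i).
A real fundamental pair from Re and Im of e^((-3+2i)t)v: X_1 = e^(-3t)(cos(2t)·(2,-1) + sin(2t)·(-3,1)), X_2 = e^(-3t)(sin(2t)·(2,-1) - cos(2t)·(-3,1)).
General solution: c_1X_1 + c_2X_2.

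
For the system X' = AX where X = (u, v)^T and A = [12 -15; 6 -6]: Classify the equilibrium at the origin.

unstable spiral

A = [[12,-15],[6,-6]]; det(A-λI) = λ^2 - 6λ + 18.
λ = 3 ± 3i: positive real part.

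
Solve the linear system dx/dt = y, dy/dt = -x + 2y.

Coefficient matrix A = [[0, 1], [-1, 2]].
Characteristic polynomial det(A - λI) = λ^2 - 2λ + 1 = 0.
Single eigenvalue λ = 1 with algebraic multiplicity 2.
Eigenvector v = (-1,-1); generalized eigenvector w with (A-λI)w=v is (2,1).
General solution: e^(t)[K_1·v + K_2·(t·v + w)].

x(t) = -K_1e^(t) - K_2te^(t) + 2K_2e^(t), y(t) = -K_1e^(t) - K_2te^(t) + K_2e^(t)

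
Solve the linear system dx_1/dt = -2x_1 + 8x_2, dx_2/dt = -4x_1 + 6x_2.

Coefficient matrix A = [[-2, 8], [-4, 6]].
Characteristic polynomial det(A - λI) = λ^2 - 4λ + 20 = 0.
Eigenvalues λ = 2 ± 4i (complex conjugate pair).
For λ=2+4i: an eigenvector is (-1,0) - i(1,1) = (-1 - i, 0 - i).
A real fundamental pair from Re and Im of e^((2+4i)t)v: X_1 = e^(2t)(cos(4t)·(-1,0) + sin(4t)·(1,1)), X_2 = e^(2t)(sin(4t)·(-1,0) - cos(4t)·(1,1)).
General solution: C_1X_1 + C_2X_2.

x_1(t) = C_1e^(2t)sin(4t) - C_1e^(2t)cos(4t) - C_2e^(2t)sin(4t) - C_2e^(2t)cos(4t), x_2(t) = C_1e^(2t)sin(4t) - C_2e^(2t)cos(4t)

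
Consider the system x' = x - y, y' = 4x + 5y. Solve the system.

x(t) = -K_1e^(3t) - K_2te^(3t) + 2K_2e^(3t), y(t) = 2K_1e^(3t) + 2K_2te^(3t) - 3K_2e^(3t)

Coefficient matrix A = [[1, -1], [4, 5]].
Characteristic polynomial det(A - λI) = λ^2 - 6λ + 9 = 0.
Single eigenvalue λ = 3 with algebraic multiplicity 2.
Eigenvector v = (-1,2); generalized eigenvector w with (A-λI)w=v is (2,-3).
General solution: e^(3t)[K_1·v + K_2·(t·v + w)].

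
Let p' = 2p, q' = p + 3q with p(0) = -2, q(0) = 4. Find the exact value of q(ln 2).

A = [[2,0],[1,3]]; eigenvalues λ = 3, 2.
Eigenvectors: (0,-1) for λ=3, (-1,1) for λ=2.
From the initial condition, c_1 = -2, c_2 = 2.
q(ln 2) = (-2)(2^3)(-1) + (2)(2^2)(1) = 24.

24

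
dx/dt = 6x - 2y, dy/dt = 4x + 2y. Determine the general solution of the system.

x(t) = C_1e^(4t)sin(2t) - C_2e^(4t)cos(2t), y(t) = C_1e^(4t)sin(2t) - C_1e^(4t)cos(2t) - C_2e^(4t)sin(2t) - C_2e^(4t)cos(2t)

Coefficient matrix A = [[6, -2], [4, 2]].
Characteristic polynomial det(A - λI) = λ^2 - 8λ + 20 = 0.
Eigenvalues λ = 4 ± 2i (complex conjugate pair).
For λ=4+2i: an eigenvector is (0,-1) - i(1,1) = (0 - i, -1 - i).
A real fundamental pair from Re and Im of e^((4+2i)t)v: X_1 = e^(4t)(cos(2t)·(0,-1) + sin(2t)·(1,1)), X_2 = e^(4t)(sin(2t)·(0,-1) - cos(2t)·(1,1)).
General solution: C_1X_1 + C_2X_2.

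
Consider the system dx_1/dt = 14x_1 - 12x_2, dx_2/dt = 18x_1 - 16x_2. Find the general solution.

x_1(t) = 2C_1e^(-4t) + C_2e^(2t), x_2(t) = 3C_1e^(-4t) + C_2e^(2t)

Coefficient matrix A = [[14, -12], [18, -16]].
Characteristic polynomial det(A - λI) = λ^2 + 2λ - 8 = 0.
Eigenvalues λ = -4, 2.
For λ=-4: (A-λI) row 1 is [18, -12], so an eigenvector is (2, 3).
For λ=2: (A-λI) row 1 is [12, -12], so an eigenvector is (1, 1).
General solution: C_1e^(-4t)(2,3) + C_2e^(2t)(1,1).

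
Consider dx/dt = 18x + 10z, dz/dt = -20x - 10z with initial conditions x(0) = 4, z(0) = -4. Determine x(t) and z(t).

x(t) = 8e^(4t)sin(2t) + 4e^(4t)cos(2t), z(t) = -12e^(4t)sin(2t) - 4e^(4t)cos(2t)

Coefficient matrix A = [[18, 10], [-20, -10]].
Characteristic polynomial det(A - λI) = λ^2 - 8λ + 20 = 0.
Eigenvalues λ = 4 ± 2i (complex conjugate pair).
For λ=4+2i: an eigenvector is (-1,1) - i(-2,3) = (-1 + 2i, 1 - 3i).
A real fundamental pair from Re and Im of e^((4+2i)t)v: X_1 = e^(4t)(cos(2t)·(-1,1) + sin(2t)·(-2,3)), X_2 = e^(4t)(sin(2t)·(-1,1) - cos(2t)·(-2,3)).
General solution: K_1X_1 + K_2X_2.
Applying x(0)=4, z(0)=-4 gives K_1=-4, K_2=0.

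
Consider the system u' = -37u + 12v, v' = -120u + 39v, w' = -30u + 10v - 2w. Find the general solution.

u(t) = C_1e^(-t) + 3C_3e^(3t), v(t) = 3C_1e^(-t) + 10C_3e^(3t), w(t) = C_2e^(-2t) + 2C_3e^(3t)

Coefficient matrix A = [[-37, 12, 0], [-120, 39, 0], [-30, 10, -2]].
det(A - λI) = 0 gives eigenvalues λ = -1, -2, 3.
For λ=-1: eigenvector (1,3,0).
For λ=-2: eigenvector (0,0,1).
For λ=3: eigenvector (3,10,2).
General solution: C_1e^(-t)(1,3,0) + C_2e^(-2t)(0,0,1) + C_3e^(3t)(3,10,2).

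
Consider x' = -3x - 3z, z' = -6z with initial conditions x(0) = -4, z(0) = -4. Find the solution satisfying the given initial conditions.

Coefficient matrix A = [[-3, -3], [0, -6]].
Characteristic polynomial det(A - λI) = λ^2 + 9λ + 18 = 0.
Eigenvalues λ = -6, -3.
For λ=-6: (A-λI) row 1 is [3, -3], so an eigenvector is (-1, -1).
For λ=-3: (A-λI) row 1 is [0, -3], so an eigenvector is (1, 0).
General solution: C_1e^(-6t)(-1,-1) + C_2e^(-3t)(1,0).
Applying x(0)=-4, z(0)=-4 gives C_1=4, C_2=0.

x(t) = -4e^(-6t), z(t) = -4e^(-6t)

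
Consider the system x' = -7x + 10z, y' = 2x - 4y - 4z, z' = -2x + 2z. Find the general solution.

Coefficient matrix A = [[-7, 0, 10], [2, -4, -4], [-2, 0, 2]].
det(A - λI) = 0 gives eigenvalues λ = -2, -4, -3.
For λ=-2: eigenvector (2,0,1).
For λ=-4: eigenvector (0,1,0).
For λ=-3: eigenvector (5,2,2).
General solution: C_1e^(-2t)(2,0,1) + C_2e^(-4t)(0,1,0) + C_3e^(-3t)(5,2,2).

x(t) = 2C_1e^(-2t) + 5C_3e^(-3t), y(t) = C_2e^(-4t) + 2C_3e^(-3t), z(t) = C_1e^(-2t) + 2C_3e^(-3t)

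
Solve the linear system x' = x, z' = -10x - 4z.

Coefficient matrix A = [[1, 0], [-10, -4]].
Characteristic polynomial det(A - λI) = λ^2 + 3λ - 4 = 0.
Eigenvalues λ = 1, -4.
For λ=1: (A-λI) row 2 is [-10, -5], so an eigenvector is (1, -2).
For λ=-4: (A-λI) row 1 is [5, 0], so an eigenvector is (0, 1).
General solution: C_1e^(t)(1,-2) + C_2e^(-4t)(0,1).

x(t) = C_1e^(t), z(t) = -2C_1e^(t) + C_2e^(-4t)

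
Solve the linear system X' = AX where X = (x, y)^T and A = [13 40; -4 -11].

x(t) = -3C_1e^(t)sin(4t) - C_1e^(t)cos(4t) - C_2e^(t)sin(4t) + 3C_2e^(t)cos(4t), y(t) = C_1e^(t)sin(4t) - C_2e^(t)cos(4t)

Coefficient matrix A = [[13, 40], [-4, -11]].
Characteristic polynomial det(A - λI) = λ^2 - 2λ + 17 = 0.
Eigenvalues λ = 1 ± 4i (complex conjugate pair).
For λ=1+4i: an eigenvector is (-1,0) - i(-3,1) = (-1 + 3i, 0 - i).
A real fundamental pair from Re and Im of e^((1+4i)t)v: X_1 = e^(t)(cos(4t)·(-1,0) + sin(4t)·(-3,1)), X_2 = e^(t)(sin(4t)·(-1,0) - cos(4t)·(-3,1)).
General solution: C_1X_1 + C_2X_2.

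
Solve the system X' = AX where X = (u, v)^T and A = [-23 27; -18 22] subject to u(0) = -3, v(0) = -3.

u(t) = -3e^(4t), v(t) = -3e^(4t)

Coefficient matrix A = [[-23, 27], [-18, 22]].
Characteristic polynomial det(A - λI) = λ^2 + λ - 20 = 0.
Eigenvalues λ = -5, 4.
For λ=-5: (A-λI) row 1 is [-18, 27], so an eigenvector is (3, 2).
For λ=4: (A-λI) row 1 is [-27, 27], so an eigenvector is (-1, -1).
General solution: C_1e^(-5t)(3,2) + C_2e^(4t)(-1,-1).
Applying u(0)=-3, v(0)=-3 gives C_1=0, C_2=3.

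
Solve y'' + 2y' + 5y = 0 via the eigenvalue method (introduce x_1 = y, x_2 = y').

Let x_1 = y, x_2 = y'. Then x_1' = x_2 and x_2' = -5x_1 - 2x_2.
A = [[0,1],[-5,-2]]; det(A-λI) = λ^2 + 2λ + 5.
Eigenvalues λ = -1 ± 2i.

y(t) = K_1e^(-t)cos(2t) + K_2e^(-t)sin(2t)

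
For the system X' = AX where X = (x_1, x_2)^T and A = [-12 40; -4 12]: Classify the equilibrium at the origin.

center

A = [[-12,40],[-4,12]]; det(A-λI) = λ^2 + 16.
λ = 0 ± 4i: zero real part.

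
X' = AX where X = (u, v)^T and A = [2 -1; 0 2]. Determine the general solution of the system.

Coefficient matrix A = [[2, -1], [0, 2]].
Characteristic polynomial det(A - λI) = λ^2 - 4λ + 4 = 0.
Single eigenvalue λ = 2 with algebraic multiplicity 2.
Eigenvector v = (-1,0); generalized eigenvector w with (A-λI)w=v is (-1,1).
General solution: e^(2t)[C_1·v + C_2·(t·v + w)].

u(t) = -C_1e^(2t) - C_2te^(2t) - C_2e^(2t), v(t) = C_2e^(2t)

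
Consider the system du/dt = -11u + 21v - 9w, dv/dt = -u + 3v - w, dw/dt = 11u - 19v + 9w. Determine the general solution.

u(t) = 3C_1e^(2t) - C_2e^(-2t) + C_3e^(t), v(t) = C_1e^(2t) + C_3e^(t), w(t) = -2C_1e^(2t) + C_2e^(-2t) + C_3e^(t)

Coefficient matrix A = [[-11, 21, -9], [-1, 3, -1], [11, -19, 9]].
det(A - λI) = 0 gives eigenvalues λ = 2, -2, 1.
For λ=2: eigenvector (3,1,-2).
For λ=-2: eigenvector (-1,0,1).
For λ=1: eigenvector (1,1,1).
General solution: C_1e^(2t)(3,1,-2) + C_2e^(-2t)(-1,0,1) + C_3e^(t)(1,1,1).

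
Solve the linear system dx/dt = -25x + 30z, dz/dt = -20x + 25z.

Coefficient matrix A = [[-25, 30], [-20, 25]].
Characteristic polynomial det(A - λI) = λ^2 - 25 = 0.
Eigenvalues λ = -5, 5.
For λ=-5: (A-λI) row 1 is [-20, 30], so an eigenvector is (3, 2).
For λ=5: (A-λI) row 1 is [-30, 30], so an eigenvector is (-1, -1).
General solution: K_1e^(-5t)(3,2) + K_2e^(5t)(-1,-1).

x(t) = 3K_1e^(-5t) - K_2e^(5t), z(t) = 2K_1e^(-5t) - K_2e^(5t)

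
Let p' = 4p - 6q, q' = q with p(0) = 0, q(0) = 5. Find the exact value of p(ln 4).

A = [[4,-6],[0,1]]; eigenvalues λ = 1, 4.
Eigenvectors: (2,1) for λ=1, (-1,0) for λ=4.
From the initial condition, c_1 = 5, c_2 = 10.
p(ln 4) = (5)(4^1)(2) + (10)(4^4)(-1) = -2520.

-2520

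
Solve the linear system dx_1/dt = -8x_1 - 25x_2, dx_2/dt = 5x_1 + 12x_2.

Coefficient matrix A = [[-8, -25], [5, 12]].
Characteristic polynomial det(A - λI) = λ^2 - 4λ + 29 = 0.
Eigenvalues λ = 2 ± 5i (complex conjugate pair).
For λ=2+5i: an eigenvector is (2,-1) - i(1,0) = (2 - i, -1).
A real fundamental pair from Re and Im of e^((2+5i)t)v: X_1 = e^(2t)(cos(5t)·(2,-1) + sin(5t)·(1,0)), X_2 = e^(2t)(sin(5t)·(2,-1) - cos(5t)·(1,0)).
General solution: c_1X_1 + c_2X_2.

x_1(t) = c_1e^(2t)sin(5t) + 2c_1e^(2t)cos(5t) + 2c_2e^(2t)sin(5t) - c_2e^(2t)cos(5t), x_2(t) = -c_1e^(2t)cos(5t) - c_2e^(2t)sin(5t)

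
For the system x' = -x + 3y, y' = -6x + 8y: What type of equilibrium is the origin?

unstable node

A = [[-1,3],[-6,8]]; det(A-λI) = λ^2 - 7λ + 10.
λ = 5, 2: both positive.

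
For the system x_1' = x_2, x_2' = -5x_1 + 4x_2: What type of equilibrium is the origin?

unstable spiral

A = [[0,1],[-5,4]]; det(A-λI) = λ^2 - 4λ + 5.
λ = 2 ± i: positive real part.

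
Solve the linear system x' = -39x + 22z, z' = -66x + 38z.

Coefficient matrix A = [[-39, 22], [-66, 38]].
Characteristic polynomial det(A - λI) = λ^2 + λ - 30 = 0.
Eigenvalues λ = 5, -6.
For λ=5: (A-λI) row 1 is [-44, 22], so an eigenvector is (1, 2).
For λ=-6: (A-λI) row 1 is [-33, 22], so an eigenvector is (-2, -3).
General solution: c_1e^(5t)(1,2) + c_2e^(-6t)(-2,-3).

x(t) = c_1e^(5t) - 2c_2e^(-6t), z(t) = 2c_1e^(5t) - 3c_2e^(-6t)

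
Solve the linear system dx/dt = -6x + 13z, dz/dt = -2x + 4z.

Coefficient matrix A = [[-6, 13], [-2, 4]].
Characteristic polynomial det(A - λI) = λ^2 + 2λ + 2 = 0.
Eigenvalues λ = -1 ± i (complex conjugate pair).
For λ=-1+i: an eigenvector is (-2,-1) - i(-3,-1) = (-2 + 3i, -1 + i).
A real fundamental pair from Re and Im of e^((-1+i)t)v: X_1 = e^(-t)(cos(t)·(-2,-1) + sin(t)·(-3,-1)), X_2 = e^(-t)(sin(t)·(-2,-1) - cos(t)·(-3,-1)).
General solution: c_1X_1 + c_2X_2.

x(t) = -3c_1e^(-t)sin(t) - 2c_1e^(-t)cos(t) - 2c_2e^(-t)sin(t) + 3c_2e^(-t)cos(t), z(t) = -c_1e^(-t)sin(t) - c_1e^(-t)cos(t) - c_2e^(-t)sin(t) + c_2e^(-t)cos(t)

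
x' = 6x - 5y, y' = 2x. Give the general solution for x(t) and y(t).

Coefficient matrix A = [[6, -5], [2, 0]].
Characteristic polynomial det(A - λI) = λ^2 - 6λ + 10 = 0.
Eigenvalues λ = 3 ± i (complex conjugate pair).
For λ=3+i: an eigenvector is (-1,-1) - i(2,1) = (-1 - 2i, -1 - i).
A real fundamental pair from Re and Im of e^((3+i)t)v: X_1 = e^(3t)(cos(t)·(-1,-1) + sin(t)·(2,1)), X_2 = e^(3t)(sin(t)·(-1,-1) - cos(t)·(2,1)).
General solution: c_1X_1 + c_2X_2.

x(t) = 2c_1e^(3t)sin(t) - c_1e^(3t)cos(t) - c_2e^(3t)sin(t) - 2c_2e^(3t)cos(t), y(t) = c_1e^(3t)sin(t) - c_1e^(3t)cos(t) - c_2e^(3t)sin(t) - c_2e^(3t)cos(t)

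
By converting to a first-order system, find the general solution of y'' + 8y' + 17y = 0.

y(t) = C_1e^(-4t)cos(t) + C_2e^(-4t)sin(t)

Let x_1 = y, x_2 = y'. Then x_1' = x_2 and x_2' = -17x_1 - 8x_2.
A = [[0,1],[-17,-8]]; det(A-λI) = λ^2 + 8λ + 17.
Eigenvalues λ = -4 ± i.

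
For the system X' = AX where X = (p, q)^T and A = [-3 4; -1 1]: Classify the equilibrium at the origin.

stable improper node

A = [[-3,4],[-1,1]]; det(A-λI) = λ^2 + 2λ + 1.
repeated λ = -1 with a single eigenvector.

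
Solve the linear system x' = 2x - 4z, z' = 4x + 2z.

x(t) = -c_1e^(2t)sin(4t) + c_2e^(2t)cos(4t), z(t) = c_1e^(2t)cos(4t) + c_2e^(2t)sin(4t)

Coefficient matrix A = [[2, -4], [4, 2]].
Characteristic polynomial det(A - λI) = λ^2 - 4λ + 20 = 0.
Eigenvalues λ = 2 ± 4i (complex conjugate pair).
For λ=2+4i: an eigenvector is (0,1) - i(-1,0) = (0 + i, 1).
A real fundamental pair from Re and Im of e^((2+4i)t)v: X_1 = e^(2t)(cos(4t)·(0,1) + sin(4t)·(-1,0)), X_2 = e^(2t)(sin(4t)·(0,1) - cos(4t)·(-1,0)).
General solution: c_1X_1 + c_2X_2.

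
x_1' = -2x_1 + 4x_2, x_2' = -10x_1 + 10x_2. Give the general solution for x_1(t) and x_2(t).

Coefficient matrix A = [[-2, 4], [-10, 10]].
Characteristic polynomial det(A - λI) = λ^2 - 8λ + 20 = 0.
Eigenvalues λ = 4 ± 2i (complex conjugate pair).
For λ=4+2i: an eigenvector is (1,2) - i(1,1) = (1 - i, 2 - i).
A real fundamental pair from Re and Im of e^((4+2i)t)v: X_1 = e^(4t)(cos(2t)·(1,2) + sin(2t)·(1,1)), X_2 = e^(4t)(sin(2t)·(1,2) - cos(2t)·(1,1)).
General solution: C_1X_1 + C_2X_2.

x_1(t) = C_1e^(4t)sin(2t) + C_1e^(4t)cos(2t) + C_2e^(4t)sin(2t) - C_2e^(4t)cos(2t), x_2(t) = C_1e^(4t)sin(2t) + 2C_1e^(4t)cos(2t) + 2C_2e^(4t)sin(2t) - C_2e^(4t)cos(2t)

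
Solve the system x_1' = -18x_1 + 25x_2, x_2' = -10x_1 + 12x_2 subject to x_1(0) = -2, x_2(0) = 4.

x_1(t) = 26e^(-3t)sin(5t) - 2e^(-3t)cos(5t), x_2(t) = 16e^(-3t)sin(5t) + 4e^(-3t)cos(5t)

Coefficient matrix A = [[-18, 25], [-10, 12]].
Characteristic polynomial det(A - λI) = λ^2 + 6λ + 34 = 0.
Eigenvalues λ = -3 ± 5i (complex conjugate pair).
For λ=-3+5i: an eigenvector is (1,1) - i(2,1) = (1 - 2i, 1 - i).
A real fundamental pair from Re and Im of e^((-3+5i)t)v: X_1 = e^(-3t)(cos(5t)·(1,1) + sin(5t)·(2,1)), X_2 = e^(-3t)(sin(5t)·(1,1) - cos(5t)·(2,1)).
General solution: K_1X_1 + K_2X_2.
Applying x_1(0)=-2, x_2(0)=4 gives K_1=10, K_2=6.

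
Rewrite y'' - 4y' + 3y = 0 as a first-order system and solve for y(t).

Let x_1 = y, x_2 = y'. Then x_1' = x_2 and x_2' = -3x_1 + 4x_2.
A = [[0,1],[-3,4]]; det(A-λI) = λ^2 - 4λ + 3.
Eigenvalues λ = 3, 1 with eigenvectors (1,3), (1,1).

y(t) = K_1e^(3t) + K_2e^(t)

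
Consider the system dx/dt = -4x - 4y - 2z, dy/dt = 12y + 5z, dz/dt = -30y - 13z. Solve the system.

Coefficient matrix A = [[-4, -4, -2], [0, 12, 5], [0, -30, -13]].
det(A - λI) = 0 gives eigenvalues λ = -4, 2, -3.
For λ=-4: eigenvector (1,0,0).
For λ=2: eigenvector (0,1,-2).
For λ=-3: eigenvector (-2,-1,3).
General solution: K_1e^(-4t)(1,0,0) + K_2e^(2t)(0,1,-2) + K_3e^(-3t)(-2,-1,3).

x(t) = K_1e^(-4t) - 2K_3e^(-3t), y(t) = K_2e^(2t) - K_3e^(-3t), z(t) = -2K_2e^(2t) + 3K_3e^(-3t)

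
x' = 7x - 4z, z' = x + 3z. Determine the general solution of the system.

Coefficient matrix A = [[7, -4], [1, 3]].
Characteristic polynomial det(A - λI) = λ^2 - 10λ + 25 = 0.
Single eigenvalue λ = 5 with algebraic multiplicity 2.
Eigenvector v = (2,1); generalized eigenvector w with (A-λI)w=v is (-1,-1).
General solution: e^(5t)[c_1·v + c_2·(t·v + w)].

x(t) = 2c_1e^(5t) + 2c_2te^(5t) - c_2e^(5t), z(t) = c_1e^(5t) + c_2te^(5t) - c_2e^(5t)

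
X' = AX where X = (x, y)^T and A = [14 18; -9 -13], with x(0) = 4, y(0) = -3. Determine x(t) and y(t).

x(t) = 2e^(5t) + 2e^(-4t), y(t) = -e^(5t) - 2e^(-4t)

Coefficient matrix A = [[14, 18], [-9, -13]].
Characteristic polynomial det(A - λI) = λ^2 - λ - 20 = 0.
Eigenvalues λ = -4, 5.
For λ=-4: (A-λI) row 1 is [18, 18], so an eigenvector is (-1, 1).
For λ=5: (A-λI) row 1 is [9, 18], so an eigenvector is (2, -1).
General solution: K_1e^(-4t)(-1,1) + K_2e^(5t)(2,-1).
Applying x(0)=4, y(0)=-3 gives K_1=-2, K_2=1.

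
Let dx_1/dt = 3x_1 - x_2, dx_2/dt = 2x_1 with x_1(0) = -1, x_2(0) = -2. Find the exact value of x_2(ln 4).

-8

A = [[3,-1],[2,0]]; eigenvalues λ = 2, 1.
Eigenvectors: (-1,-1) for λ=2, (-1,-2) for λ=1.
From the initial condition, c_1 = 0, c_2 = 1.
x_2(ln 4) = (0)(4^2)(-1) + (1)(4^1)(-2) = -8.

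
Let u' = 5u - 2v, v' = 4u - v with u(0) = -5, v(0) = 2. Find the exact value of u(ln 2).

-82

A = [[5,-2],[4,-1]]; eigenvalues λ = 1, 3.
Eigenvectors: (1,2) for λ=1, (1,1) for λ=3.
From the initial condition, c_1 = 7, c_2 = -12.
u(ln 2) = (7)(2^1)(1) + (-12)(2^3)(1) = -82.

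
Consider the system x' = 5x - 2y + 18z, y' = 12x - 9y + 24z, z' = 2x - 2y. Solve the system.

Coefficient matrix A = [[5, -2, 18], [12, -9, 24], [2, -2, 0]].
det(A - λI) = 0 gives eigenvalues λ = 3, -3, -4.
For λ=3: eigenvector (-1,-1,0).
For λ=-3: eigenvector (5,2,-2).
For λ=-4: eigenvector (-2,0,1).
General solution: K_1e^(3t)(-1,-1,0) + K_2e^(-3t)(5,2,-2) + K_3e^(-4t)(-2,0,1).

x(t) = -K_1e^(3t) + 5K_2e^(-3t) - 2K_3e^(-4t), y(t) = -K_1e^(3t) + 2K_2e^(-3t), z(t) = -2K_2e^(-3t) + K_3e^(-4t)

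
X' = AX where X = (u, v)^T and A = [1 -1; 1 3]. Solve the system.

u(t) = -K_1e^(2t) - K_2te^(2t), v(t) = K_1e^(2t) + K_2te^(2t) + K_2e^(2t)

Coefficient matrix A = [[1, -1], [1, 3]].
Characteristic polynomial det(A - λI) = λ^2 - 4λ + 4 = 0.
Single eigenvalue λ = 2 with algebraic multiplicity 2.
Eigenvector v = (-1,1); generalized eigenvector w with (A-λI)w=v is (0,1).
General solution: e^(2t)[K_1·v + K_2·(t·v + w)].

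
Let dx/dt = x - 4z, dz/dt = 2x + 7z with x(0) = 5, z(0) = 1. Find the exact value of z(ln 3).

1539

A = [[1,-4],[2,7]]; eigenvalues λ = 5, 3.
Eigenvectors: (1,-1) for λ=5, (2,-1) for λ=3.
From the initial condition, c_1 = -7, c_2 = 6.
z(ln 3) = (-7)(3^5)(-1) + (6)(3^3)(-1) = 1539.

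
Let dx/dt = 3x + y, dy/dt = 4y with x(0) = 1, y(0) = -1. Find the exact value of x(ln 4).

A = [[3,1],[0,4]]; eigenvalues λ = 4, 3.
Eigenvectors: (-1,-1) for λ=4, (1,0) for λ=3.
From the initial condition, c_1 = 1, c_2 = 2.
x(ln 4) = (1)(4^4)(-1) + (2)(4^3)(1) = -128.

-128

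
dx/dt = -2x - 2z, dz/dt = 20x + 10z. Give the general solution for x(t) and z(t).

Coefficient matrix A = [[-2, -2], [20, 10]].
Characteristic polynomial det(A - λI) = λ^2 - 8λ + 20 = 0.
Eigenvalues λ = 4 ± 2i (complex conjugate pair).
For λ=4+2i: an eigenvector is (0,-1) - i(1,-3) = (0 - i, -1 + 3i).
A real fundamental pair from Re and Im of e^((4+2i)t)v: X_1 = e^(4t)(cos(2t)·(0,-1) + sin(2t)·(1,-3)), X_2 = e^(4t)(sin(2t)·(0,-1) - cos(2t)·(1,-3)).
General solution: C_1X_1 + C_2X_2.

x(t) = C_1e^(4t)sin(2t) - C_2e^(4t)cos(2t), z(t) = -3C_1e^(4t)sin(2t) - C_1e^(4t)cos(2t) - C_2e^(4t)sin(2t) + 3C_2e^(4t)cos(2t)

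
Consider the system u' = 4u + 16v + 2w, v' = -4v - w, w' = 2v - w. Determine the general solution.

Coefficient matrix A = [[4, 16, 2], [0, -4, -1], [0, 2, -1]].
det(A - λI) = 0 gives eigenvalues λ = 4, -3, -2.
For λ=4: eigenvector (1,0,0).
For λ=-3: eigenvector (-2,1,-1).
For λ=-2: eigenvector (2,-1,2).
General solution: C_1e^(4t)(1,0,0) + C_2e^(-3t)(-2,1,-1) + C_3e^(-2t)(2,-1,2).

u(t) = C_1e^(4t) - 2C_2e^(-3t) + 2C_3e^(-2t), v(t) = C_2e^(-3t) - C_3e^(-2t), w(t) = -C_2e^(-3t) + 2C_3e^(-2t)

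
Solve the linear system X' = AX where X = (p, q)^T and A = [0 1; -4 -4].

p(t) = -C_1e^(-2t) - C_2te^(-2t) + C_2e^(-2t), q(t) = 2C_1e^(-2t) + 2C_2te^(-2t) - 3C_2e^(-2t)

Coefficient matrix A = [[0, 1], [-4, -4]].
Characteristic polynomial det(A - λI) = λ^2 + 4λ + 4 = 0.
Single eigenvalue λ = -2 with algebraic multiplicity 2.
Eigenvector v = (-1,2); generalized eigenvector w with (A-λI)w=v is (1,-3).
General solution: e^(-2t)[C_1·v + C_2·(t·v + w)].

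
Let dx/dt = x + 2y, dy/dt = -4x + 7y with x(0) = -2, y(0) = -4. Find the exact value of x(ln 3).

-486

A = [[1,2],[-4,7]]; eigenvalues λ = 3, 5.
Eigenvectors: (-1,-1) for λ=3, (-1,-2) for λ=5.
From the initial condition, c_1 = 0, c_2 = 2.
x(ln 3) = (0)(3^3)(-1) + (2)(3^5)(-1) = -486.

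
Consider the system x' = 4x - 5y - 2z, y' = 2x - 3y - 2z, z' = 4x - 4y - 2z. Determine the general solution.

Coefficient matrix A = [[4, -5, -2], [2, -3, -2], [4, -4, -2]].
det(A - λI) = 0 gives eigenvalues λ = -2, 2, -1.
For λ=-2: eigenvector (2,2,1).
For λ=2: eigenvector (1,0,1).
For λ=-1: eigenvector (-1,-1,0).
General solution: K_1e^(-2t)(2,2,1) + K_2e^(2t)(1,0,1) + K_3e^(-t)(-1,-1,0).

x(t) = 2K_1e^(-2t) + K_2e^(2t) - K_3e^(-t), y(t) = 2K_1e^(-2t) - K_3e^(-t), z(t) = K_1e^(-2t) + K_2e^(2t)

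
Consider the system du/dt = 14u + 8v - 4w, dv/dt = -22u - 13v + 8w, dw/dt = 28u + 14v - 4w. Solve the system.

Coefficient matrix A = [[14, 8, -4], [-22, -13, 8], [28, 14, -4]].
det(A - λI) = 0 gives eigenvalues λ = -2, -4, 3.
For λ=-2: eigenvector (1,-2,0).
For λ=-4: eigenvector (2,-4,1).
For λ=3: eigenvector (0,1,2).
General solution: c_1e^(-2t)(1,-2,0) + c_2e^(-4t)(2,-4,1) + c_3e^(3t)(0,1,2).

u(t) = c_1e^(-2t) + 2c_2e^(-4t), v(t) = -2c_1e^(-2t) - 4c_2e^(-4t) + c_3e^(3t), w(t) = c_2e^(-4t) + 2c_3e^(3t)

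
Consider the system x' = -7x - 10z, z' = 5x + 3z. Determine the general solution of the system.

x(t) = C_1e^(-2t)sin(5t) - C_1e^(-2t)cos(5t) - C_2e^(-2t)sin(5t) - C_2e^(-2t)cos(5t), z(t) = -C_1e^(-2t)sin(5t) + C_2e^(-2t)cos(5t)

Coefficient matrix A = [[-7, -10], [5, 3]].
Characteristic polynomial det(A - λI) = λ^2 + 4λ + 29 = 0.
Eigenvalues λ = -2 ± 5i (complex conjugate pair).
For λ=-2+5i: an eigenvector is (-1,0) - i(1,-1) = (-1 - i, 0 + i).
A real fundamental pair from Re and Im of e^((-2+5i)t)v: X_1 = e^(-2t)(cos(5t)·(-1,0) + sin(5t)·(1,-1)), X_2 = e^(-2t)(sin(5t)·(-1,0) - cos(5t)·(1,-1)).
General solution: C_1X_1 + C_2X_2.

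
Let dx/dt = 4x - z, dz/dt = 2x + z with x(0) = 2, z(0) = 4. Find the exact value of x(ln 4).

A = [[4,-1],[2,1]]; eigenvalues λ = 3, 2.
Eigenvectors: (1,1) for λ=3, (1,2) for λ=2.
From the initial condition, c_1 = 0, c_2 = 2.
x(ln 4) = (0)(4^3)(1) + (2)(4^2)(1) = 32.

32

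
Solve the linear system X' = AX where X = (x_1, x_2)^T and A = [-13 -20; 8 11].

x_1(t) = -C_1e^(-t)sin(4t) + 2C_1e^(-t)cos(4t) + 2C_2e^(-t)sin(4t) + C_2e^(-t)cos(4t), x_2(t) = C_1e^(-t)sin(4t) - C_1e^(-t)cos(4t) - C_2e^(-t)sin(4t) - C_2e^(-t)cos(4t)

Coefficient matrix A = [[-13, -20], [8, 11]].
Characteristic polynomial det(A - λI) = λ^2 + 2λ + 17 = 0.
Eigenvalues λ = -1 ± 4i (complex conjugate pair).
For λ=-1+4i: an eigenvector is (2,-1) - i(-1,1) = (2 + i, -1 - i).
A real fundamental pair from Re and Im of e^((-1+4i)t)v: X_1 = e^(-t)(cos(4t)·(2,-1) + sin(4t)·(-1,1)), X_2 = e^(-t)(sin(4t)·(2,-1) - cos(4t)·(-1,1)).
General solution: C_1X_1 + C_2X_2.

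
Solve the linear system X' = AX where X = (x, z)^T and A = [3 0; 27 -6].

Coefficient matrix A = [[3, 0], [27, -6]].
Characteristic polynomial det(A - λI) = λ^2 + 3λ - 18 = 0.
Eigenvalues λ = 3, -6.
For λ=3: (A-λI) row 2 is [27, -9], so an eigenvector is (-1, -3).
For λ=-6: (A-λI) row 1 is [9, 0], so an eigenvector is (0, -1).
General solution: C_1e^(3t)(-1,-3) + C_2e^(-6t)(0,-1).

x(t) = -C_1e^(3t), z(t) = -3C_1e^(3t) - C_2e^(-6t)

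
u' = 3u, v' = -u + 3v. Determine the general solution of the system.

u(t) = c_2e^(3t), v(t) = -c_1e^(3t) - c_2te^(3t) - 3c_2e^(3t)

Coefficient matrix A = [[3, 0], [-1, 3]].
Characteristic polynomial det(A - λI) = λ^2 - 6λ + 9 = 0.
Single eigenvalue λ = 3 with algebraic multiplicity 2.
Eigenvector v = (0,-1); generalized eigenvector w with (A-λI)w=v is (1,-3).
General solution: e^(3t)[c_1·v + c_2·(t·v + w)].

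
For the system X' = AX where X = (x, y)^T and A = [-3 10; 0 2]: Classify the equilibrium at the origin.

A = [[-3,10],[0,2]]; det(A-λI) = λ^2 + λ - 6.
λ = -3, 2: opposite signs.

saddle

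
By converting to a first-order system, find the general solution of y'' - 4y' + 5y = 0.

y(t) = C_1e^(2t)cos(t) + C_2e^(2t)sin(t)

Let x_1 = y, x_2 = y'. Then x_1' = x_2 and x_2' = -5x_1 + 4x_2.
A = [[0,1],[-5,4]]; det(A-λI) = λ^2 - 4λ + 5.
Eigenvalues λ = 2 ± i.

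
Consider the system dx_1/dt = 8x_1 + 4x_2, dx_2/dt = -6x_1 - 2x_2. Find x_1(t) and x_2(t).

x_1(t) = 2K_1e^(2t) + K_2e^(4t), x_2(t) = -3K_1e^(2t) - K_2e^(4t)

Coefficient matrix A = [[8, 4], [-6, -2]].
Characteristic polynomial det(A - λI) = λ^2 - 6λ + 8 = 0.
Eigenvalues λ = 2, 4.
For λ=2: (A-λI) row 1 is [6, 4], so an eigenvector is (2, -3).
For λ=4: (A-λI) row 1 is [4, 4], so an eigenvector is (1, -1).
General solution: K_1e^(2t)(2,-3) + K_2e^(4t)(1,-1).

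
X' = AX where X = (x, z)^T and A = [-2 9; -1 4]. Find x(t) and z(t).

Coefficient matrix A = [[-2, 9], [-1, 4]].
Characteristic polynomial det(A - λI) = λ^2 - 2λ + 1 = 0.
Single eigenvalue λ = 1 with algebraic multiplicity 2.
Eigenvector v = (3,1); generalized eigenvector w with (A-λI)w=v is (-1,0).
General solution: e^(t)[c_1·v + c_2·(t·v + w)].

x(t) = 3c_1e^(t) + 3c_2te^(t) - c_2e^(t), z(t) = c_1e^(t) + c_2te^(t)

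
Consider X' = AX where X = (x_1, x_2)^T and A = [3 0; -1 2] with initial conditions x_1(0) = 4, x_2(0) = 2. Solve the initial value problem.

Coefficient matrix A = [[3, 0], [-1, 2]].
Characteristic polynomial det(A - λI) = λ^2 - 5λ + 6 = 0.
Eigenvalues λ = 2, 3.
For λ=2: (A-λI) row 1 is [1, 0], so an eigenvector is (0, 1).
For λ=3: (A-λI) row 2 is [-1, -1], so an eigenvector is (1, -1).
General solution: c_1e^(2t)(0,1) + c_2e^(3t)(1,-1).
Applying x_1(0)=4, x_2(0)=2 gives c_1=6, c_2=4.

x_1(t) = 4e^(3t), x_2(t) = -4e^(3t) + 6e^(2t)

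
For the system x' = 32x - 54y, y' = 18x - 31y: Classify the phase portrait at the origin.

A = [[32,-54],[18,-31]]; det(A-λI) = λ^2 - λ - 20.
λ = 5, -4: opposite signs.

saddle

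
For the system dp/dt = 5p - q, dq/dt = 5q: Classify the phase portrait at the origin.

unstable improper node

A = [[5,-1],[0,5]]; det(A-λI) = λ^2 - 10λ + 25.
repeated λ = 5 with a single eigenvector.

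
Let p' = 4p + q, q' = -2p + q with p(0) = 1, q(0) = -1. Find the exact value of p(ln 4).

64

A = [[4,1],[-2,1]]; eigenvalues λ = 3, 2.
Eigenvectors: (1,-1) for λ=3, (-1,2) for λ=2.
From the initial condition, c_1 = 1, c_2 = 0.
p(ln 4) = (1)(4^3)(1) + (0)(4^2)(-1) = 64.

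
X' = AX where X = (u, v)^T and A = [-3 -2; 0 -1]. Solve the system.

Coefficient matrix A = [[-3, -2], [0, -1]].
Characteristic polynomial det(A - λI) = λ^2 + 4λ + 3 = 0.
Eigenvalues λ = -1, -3.
For λ=-1: (A-λI) row 1 is [-2, -2], so an eigenvector is (1, -1).
For λ=-3: (A-λI) row 1 is [0, -2], so an eigenvector is (1, 0).
General solution: C_1e^(-t)(1,-1) + C_2e^(-3t)(1,0).

u(t) = C_1e^(-t) + C_2e^(-3t), v(t) = -C_1e^(-t)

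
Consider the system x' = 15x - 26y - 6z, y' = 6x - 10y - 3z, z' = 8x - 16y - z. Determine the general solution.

x(t) = 2K_1e^(2t) + K_2e^(3t) + 2K_3e^(-t), y(t) = K_1e^(2t) + K_3e^(-t), z(t) = 2K_2e^(3t) + K_3e^(-t)

Coefficient matrix A = [[15, -26, -6], [6, -10, -3], [8, -16, -1]].
det(A - λI) = 0 gives eigenvalues λ = 2, 3, -1.
For λ=2: eigenvector (2,1,0).
For λ=3: eigenvector (1,0,2).
For λ=-1: eigenvector (2,1,1).
General solution: K_1e^(2t)(2,1,0) + K_2e^(3t)(1,0,2) + K_3e^(-t)(2,1,1).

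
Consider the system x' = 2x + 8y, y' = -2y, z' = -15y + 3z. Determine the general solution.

x(t) = K_1e^(2t) - 2K_3e^(-2t), y(t) = K_3e^(-2t), z(t) = K_2e^(3t) + 3K_3e^(-2t)

Coefficient matrix A = [[2, 8, 0], [0, -2, 0], [0, -15, 3]].
det(A - λI) = 0 gives eigenvalues λ = 2, 3, -2.
For λ=2: eigenvector (1,0,0).
For λ=3: eigenvector (0,0,1).
For λ=-2: eigenvector (-2,1,3).
General solution: K_1e^(2t)(1,0,0) + K_2e^(3t)(0,0,1) + K_3e^(-2t)(-2,1,3).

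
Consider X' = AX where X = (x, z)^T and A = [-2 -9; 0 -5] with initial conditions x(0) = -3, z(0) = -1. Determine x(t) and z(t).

Coefficient matrix A = [[-2, -9], [0, -5]].
Characteristic polynomial det(A - λI) = λ^2 + 7λ + 10 = 0.
Eigenvalues λ = -5, -2.
For λ=-5: (A-λI) row 1 is [3, -9], so an eigenvector is (-3, -1).
For λ=-2: (A-λI) row 1 is [0, -9], so an eigenvector is (1, 0).
General solution: K_1e^(-5t)(-3,-1) + K_2e^(-2t)(1,0).
Applying x(0)=-3, z(0)=-1 gives K_1=1, K_2=0.

x(t) = -3e^(-5t), z(t) = -e^(-5t)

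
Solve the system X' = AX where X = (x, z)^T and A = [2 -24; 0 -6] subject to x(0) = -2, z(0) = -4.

x(t) = 10e^(2t) - 12e^(-6t), z(t) = -4e^(-6t)

Coefficient matrix A = [[2, -24], [0, -6]].
Characteristic polynomial det(A - λI) = λ^2 + 4λ - 12 = 0.
Eigenvalues λ = -6, 2.
For λ=-6: (A-λI) row 1 is [8, -24], so an eigenvector is (-3, -1).
For λ=2: (A-λI) row 1 is [0, -24], so an eigenvector is (-1, 0).
General solution: K_1e^(-6t)(-3,-1) + K_2e^(2t)(-1,0).
Applying x(0)=-2, z(0)=-4 gives K_1=4, K_2=-10.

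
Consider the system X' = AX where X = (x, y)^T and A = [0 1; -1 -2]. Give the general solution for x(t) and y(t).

x(t) = -K_1e^(-t) - K_2te^(-t) - K_2e^(-t), y(t) = K_1e^(-t) + K_2te^(-t)

Coefficient matrix A = [[0, 1], [-1, -2]].
Characteristic polynomial det(A - λI) = λ^2 + 2λ + 1 = 0.
Single eigenvalue λ = -1 with algebraic multiplicity 2.
Eigenvector v = (-1,1); generalized eigenvector w with (A-λI)w=v is (-1,0).
General solution: e^(-t)[K_1·v + K_2·(t·v + w)].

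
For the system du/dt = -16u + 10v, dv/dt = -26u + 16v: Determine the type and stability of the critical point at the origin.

A = [[-16,10],[-26,16]]; det(A-λI) = λ^2 + 4.
λ = 0 ± 2i: zero real part.

center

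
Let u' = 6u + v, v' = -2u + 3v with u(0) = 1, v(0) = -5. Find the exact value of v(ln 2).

-32

A = [[6,1],[-2,3]]; eigenvalues λ = 4, 5.
Eigenvectors: (1,-2) for λ=4, (-1,1) for λ=5.
From the initial condition, c_1 = 4, c_2 = 3.
v(ln 2) = (4)(2^4)(-2) + (3)(2^5)(1) = -32.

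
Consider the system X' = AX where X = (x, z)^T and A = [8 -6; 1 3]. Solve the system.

Coefficient matrix A = [[8, -6], [1, 3]].
Characteristic polynomial det(A - λI) = λ^2 - 11λ + 30 = 0.
Eigenvalues λ = 6, 5.
For λ=6: (A-λI) row 1 is [2, -6], so an eigenvector is (3, 1).
For λ=5: (A-λI) row 1 is [3, -6], so an eigenvector is (2, 1).
General solution: K_1e^(6t)(3,1) + K_2e^(5t)(2,1).

x(t) = 3K_1e^(6t) + 2K_2e^(5t), z(t) = K_1e^(6t) + K_2e^(5t)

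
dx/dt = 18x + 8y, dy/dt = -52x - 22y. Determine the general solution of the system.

Coefficient matrix A = [[18, 8], [-52, -22]].
Characteristic polynomial det(A - λI) = λ^2 + 4λ + 20 = 0.
Eigenvalues λ = -2 ± 4i (complex conjugate pair).
For λ=-2+4i: an eigenvector is (1,-2) - i(1,-3) = (1 - i, -2 + 3i).
A real fundamental pair from Re and Im of e^((-2+4i)t)v: X_1 = e^(-2t)(cos(4t)·(1,-2) + sin(4t)·(1,-3)), X_2 = e^(-2t)(sin(4t)·(1,-2) - cos(4t)·(1,-3)).
General solution: C_1X_1 + C_2X_2.

x(t) = C_1e^(-2t)sin(4t) + C_1e^(-2t)cos(4t) + C_2e^(-2t)sin(4t) - C_2e^(-2t)cos(4t), y(t) = -3C_1e^(-2t)sin(4t) - 2C_1e^(-2t)cos(4t) - 2C_2e^(-2t)sin(4t) + 3C_2e^(-2t)cos(4t)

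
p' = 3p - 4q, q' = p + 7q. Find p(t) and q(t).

Coefficient matrix A = [[3, -4], [1, 7]].
Characteristic polynomial det(A - λI) = λ^2 - 10λ + 25 = 0.
Single eigenvalue λ = 5 with algebraic multiplicity 2.
Eigenvector v = (-2,1); generalized eigenvector w with (A-λI)w=v is (3,-1).
General solution: e^(5t)[c_1·v + c_2·(t·v + w)].

p(t) = -2c_1e^(5t) - 2c_2te^(5t) + 3c_2e^(5t), q(t) = c_1e^(5t) + c_2te^(5t) - c_2e^(5t)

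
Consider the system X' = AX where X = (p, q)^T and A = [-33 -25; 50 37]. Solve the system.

p(t) = 2C_1e^(2t)sin(5t) - C_1e^(2t)cos(5t) - C_2e^(2t)sin(5t) - 2C_2e^(2t)cos(5t), q(t) = -3C_1e^(2t)sin(5t) + C_1e^(2t)cos(5t) + C_2e^(2t)sin(5t) + 3C_2e^(2t)cos(5t)

Coefficient matrix A = [[-33, -25], [50, 37]].
Characteristic polynomial det(A - λI) = λ^2 - 4λ + 29 = 0.
Eigenvalues λ = 2 ± 5i (complex conjugate pair).
For λ=2+5i: an eigenvector is (-1,1) - i(2,-3) = (-1 - 2i, 1 + 3i).
A real fundamental pair from Re and Im of e^((2+5i)t)v: X_1 = e^(2t)(cos(5t)·(-1,1) + sin(5t)·(2,-3)), X_2 = e^(2t)(sin(5t)·(-1,1) - cos(5t)·(2,-3)).
General solution: C_1X_1 + C_2X_2.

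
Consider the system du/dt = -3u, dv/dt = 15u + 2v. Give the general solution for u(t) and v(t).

u(t) = -C_2e^(-3t), v(t) = -C_1e^(2t) + 3C_2e^(-3t)

Coefficient matrix A = [[-3, 0], [15, 2]].
Characteristic polynomial det(A - λI) = λ^2 + λ - 6 = 0.
Eigenvalues λ = 2, -3.
For λ=2: (A-λI) row 1 is [-5, 0], so an eigenvector is (0, -1).
For λ=-3: (A-λI) row 2 is [15, 5], so an eigenvector is (-1, 3).
General solution: C_1e^(2t)(0,-1) + C_2e^(-3t)(-1,3).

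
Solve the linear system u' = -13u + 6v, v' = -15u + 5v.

Coefficient matrix A = [[-13, 6], [-15, 5]].
Characteristic polynomial det(A - λI) = λ^2 + 8λ + 25 = 0.
Eigenvalues λ = -4 ± 3i (complex conjugate pair).
For λ=-4+3i: an eigenvector is (-1,-1) - i(1,2) = (-1 - i, -1 - 2i).
A real fundamental pair from Re and Im of e^((-4+3i)t)v: X_1 = e^(-4t)(cos(3t)·(-1,-1) + sin(3t)·(1,2)), X_2 = e^(-4t)(sin(3t)·(-1,-1) - cos(3t)·(1,2)).
General solution: c_1X_1 + c_2X_2.

u(t) = c_1e^(-4t)sin(3t) - c_1e^(-4t)cos(3t) - c_2e^(-4t)sin(3t) - c_2e^(-4t)cos(3t), v(t) = 2c_1e^(-4t)sin(3t) - c_1e^(-4t)cos(3t) - c_2e^(-4t)sin(3t) - 2c_2e^(-4t)cos(3t)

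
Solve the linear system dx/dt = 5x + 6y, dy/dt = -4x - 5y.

Coefficient matrix A = [[5, 6], [-4, -5]].
Characteristic polynomial det(A - λI) = λ^2 - 1 = 0.
Eigenvalues λ = 1, -1.
For λ=1: (A-λI) row 1 is [4, 6], so an eigenvector is (3, -2).
For λ=-1: (A-λI) row 1 is [6, 6], so an eigenvector is (1, -1).
General solution: K_1e^(t)(3,-2) + K_2e^(-t)(1,-1).

x(t) = 3K_1e^(t) + K_2e^(-t), y(t) = -2K_1e^(t) - K_2e^(-t)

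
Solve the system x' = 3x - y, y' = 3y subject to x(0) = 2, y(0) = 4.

Coefficient matrix A = [[3, -1], [0, 3]].
Characteristic polynomial det(A - λI) = λ^2 - 6λ + 9 = 0.
Single eigenvalue λ = 3 with algebraic multiplicity 2.
Eigenvector v = (1,0); generalized eigenvector w with (A-λI)w=v is (3,-1).
General solution: e^(3t)[K_1·v + K_2·(t·v + w)].
Applying x(0)=2, y(0)=4 gives K_1=14, K_2=-4.

x(t) = -4te^(3t) + 2e^(3t), y(t) = 4e^(3t)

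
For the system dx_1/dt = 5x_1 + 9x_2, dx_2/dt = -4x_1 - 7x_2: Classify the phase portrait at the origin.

stable improper node

A = [[5,9],[-4,-7]]; det(A-λI) = λ^2 + 2λ + 1.
repeated λ = -1 with a single eigenvector.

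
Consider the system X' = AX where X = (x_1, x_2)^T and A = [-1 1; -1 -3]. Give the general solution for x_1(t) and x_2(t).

Coefficient matrix A = [[-1, 1], [-1, -3]].
Characteristic polynomial det(A - λI) = λ^2 + 4λ + 4 = 0.
Single eigenvalue λ = -2 with algebraic multiplicity 2.
Eigenvector v = (1,-1); generalized eigenvector w with (A-λI)w=v is (1,0).
General solution: e^(-2t)[C_1·v + C_2·(t·v + w)].

x_1(t) = C_1e^(-2t) + C_2te^(-2t) + C_2e^(-2t), x_2(t) = -C_1e^(-2t) - C_2te^(-2t)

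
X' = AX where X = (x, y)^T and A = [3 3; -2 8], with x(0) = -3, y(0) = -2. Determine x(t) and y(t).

Coefficient matrix A = [[3, 3], [-2, 8]].
Characteristic polynomial det(A - λI) = λ^2 - 11λ + 30 = 0.
Eigenvalues λ = 6, 5.
For λ=6: (A-λI) row 1 is [-3, 3], so an eigenvector is (1, 1).
For λ=5: (A-λI) row 1 is [-2, 3], so an eigenvector is (-3, -2).
General solution: C_1e^(6t)(1,1) + C_2e^(5t)(-3,-2).
Applying x(0)=-3, y(0)=-2 gives C_1=0, C_2=1.

x(t) = -3e^(5t), y(t) = -2e^(5t)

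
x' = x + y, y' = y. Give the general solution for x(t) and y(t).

x(t) = K_1e^(t) + K_2te^(t) - 3K_2e^(t), y(t) = K_2e^(t)

Coefficient matrix A = [[1, 1], [0, 1]].
Characteristic polynomial det(A - λI) = λ^2 - 2λ + 1 = 0.
Single eigenvalue λ = 1 with algebraic multiplicity 2.
Eigenvector v = (1,0); generalized eigenvector w with (A-λI)w=v is (-3,1).
General solution: e^(t)[K_1·v + K_2·(t·v + w)].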